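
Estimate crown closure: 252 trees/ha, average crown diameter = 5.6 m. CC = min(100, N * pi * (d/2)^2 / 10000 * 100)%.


(d/2)^2 = (5.6/2)^2 = 2.8^2 = 7.84
Crown area = 3.141593 * 7.84 = 24.6301 m^2
N * area / 10000 * 100 = 252 * 24.6301 / 10000 * 100 = 62.0679
CC = min(100, 62.0679) = 62.0679 ≈ 62.1%

62.1%


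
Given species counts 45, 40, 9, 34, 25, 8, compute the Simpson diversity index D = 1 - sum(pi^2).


Total N = 45 + 40 + 9 + 34 + 25 + 8 = 161
Per-species terms:
  p = 45/161 = 0.279503; p^2 = 0.279503^2 = 0.078122
  p = 40/161 = 0.248447; p^2 = 0.248447^2 = 0.061726
  p = 9/161 = 0.055901; p^2 = 0.055901^2 = 0.003125
  p = 34/161 = 0.211180; p^2 = 0.211180^2 = 0.044597
  p = 25/161 = 0.155280; p^2 = 0.155280^2 = 0.024112
  p = 8/161 = 0.049689; p^2 = 0.049689^2 = 0.002469
sum(p^2) = 0.078122 + 0.061726 + 0.003125 + 0.044597 + 0.024112 + 0.002469 = 0.214151
D = 1 - 0.214151 = 0.785849 ≈ 0.7858

0.7858


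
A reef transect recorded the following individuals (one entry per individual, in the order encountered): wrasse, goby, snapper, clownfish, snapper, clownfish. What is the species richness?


Total individuals logged = 6
Distinct species (count of individuals): wrasse (1), goby (1), snapper (2), clownfish (2)
Species richness = number of distinct species = 4

4


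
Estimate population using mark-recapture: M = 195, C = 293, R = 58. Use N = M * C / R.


N = M * C / R = 195 * 293 / 58 = 57135 / 58 = 985.09 ≈ 985

985 individuals


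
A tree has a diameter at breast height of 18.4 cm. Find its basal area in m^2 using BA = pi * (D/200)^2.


D/200 = 18.4/200 = 0.092 m
(D/200)^2 = 0.092^2 = 0.008464
BA = 3.141593 * 0.008464 = 0.0265904 ≈ 0.0266 m^2

0.0266 m^2


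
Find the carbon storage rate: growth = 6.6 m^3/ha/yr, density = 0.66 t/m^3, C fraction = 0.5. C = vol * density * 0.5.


C = 6.6 * 0.66 * 0.5 = 2.178 ≈ 2.18 t C/ha/yr

2.18 t C/ha/yr


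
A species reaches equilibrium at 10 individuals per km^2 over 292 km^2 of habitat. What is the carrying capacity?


K = 10 * 292 = 2920 individuals

2920 individuals


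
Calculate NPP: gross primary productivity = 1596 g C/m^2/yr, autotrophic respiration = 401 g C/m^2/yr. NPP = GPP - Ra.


NPP = GPP - Ra = 1596 - 401 = 1195 g C/m^2/yr

1195 g C/m^2/yr


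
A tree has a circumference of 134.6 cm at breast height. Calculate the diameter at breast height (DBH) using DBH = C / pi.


DBH = C / pi = 134.6 / 3.141593 = 42.8445 ≈ 42.84 cm

42.84 cm


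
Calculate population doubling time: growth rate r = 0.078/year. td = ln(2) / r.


td = ln(2) / 0.078 = 0.693147 / 0.078 = 8.88650 ≈ 8.9 years

8.9 years


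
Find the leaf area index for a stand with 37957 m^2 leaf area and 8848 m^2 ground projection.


LAI = 37957 / 8848 = 4.2899 ≈ 4.29

4.29


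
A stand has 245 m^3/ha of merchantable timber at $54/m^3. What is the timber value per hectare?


Value = 245 * 54 = $13230/ha

$13230/ha


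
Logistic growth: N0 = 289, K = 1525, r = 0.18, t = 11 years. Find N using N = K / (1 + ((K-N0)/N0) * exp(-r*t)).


(K - N0)/N0 = (1525 - 289)/289 = 1236/289 = 4.27682
r*t = 0.18 * 11 = 1.98; exp(-1.98) = 0.138069
4.27682 * 0.138069 = 0.590496
1 + 0.590496 = 1.59050
N = 1525 / 1.59050 = 958.818 ≈ 959

959


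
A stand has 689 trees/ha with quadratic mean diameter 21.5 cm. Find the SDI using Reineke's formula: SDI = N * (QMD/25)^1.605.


QMD/25 = 21.5/25 = 0.86
(0.86)^1.605 = exp(1.605 * ln(0.86)) = exp(1.605 * (-0.150823)) = exp(-0.242071) = 0.785000
SDI = 689 * 0.785000 = 540.865 ≈ 541

541


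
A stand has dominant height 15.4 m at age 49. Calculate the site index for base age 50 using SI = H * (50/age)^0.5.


50/49 = 1.02041
(1.02041)^0.5 = 1.01015
SI = 15.4 * 1.01015 = 15.5563 ≈ 15.6 m

15.6 m


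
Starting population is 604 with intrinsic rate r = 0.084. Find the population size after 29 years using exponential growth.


r*t = 0.084 * 29 = 2.436
exp(2.436) = 11.4272
N = 604 * 11.4272 = 6902.03 ≈ 6902

6902


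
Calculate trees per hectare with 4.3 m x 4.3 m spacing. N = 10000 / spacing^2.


N = 10000 / 4.3^2 = 10000 / 18.49 = 540.833 ≈ 541 trees/ha

541 trees/ha


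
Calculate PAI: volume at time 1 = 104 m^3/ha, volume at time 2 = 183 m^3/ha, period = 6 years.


PAI = (V2 - V1) / period = (183 - 104) / 6 = 79 / 6 = 13.1667 ≈ 13.17 m^3/ha/yr

13.17 m^3/ha/yr


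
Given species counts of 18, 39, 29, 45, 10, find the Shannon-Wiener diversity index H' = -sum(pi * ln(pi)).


Total N = 18 + 39 + 29 + 45 + 10 = 141
Per-species terms:
  p = 18/141 = 0.127660; ln(p) = -2.058385; p*ln(p) = 0.127660 * (-2.058385) = -0.262773
  p = 39/141 = 0.276596; ln(p) = -1.285197; p*ln(p) = 0.276596 * (-1.285197) = -0.355480
  p = 29/141 = 0.205674; ln(p) = -1.581463; p*ln(p) = 0.205674 * (-1.581463) = -0.325266
  p = 45/141 = 0.319149; ln(p) = -1.142097; p*ln(p) = 0.319149 * (-1.142097) = -0.364499
  p = 10/141 = 0.070922; ln(p) = -2.646175; p*ln(p) = 0.070922 * (-2.646175) = -0.187672
sum(p*ln(p)) = (-0.262773) + (-0.355480) + (-0.325266) + (-0.364499) + (-0.187672) = -1.495690
H' = -(-1.495690) = 1.495690 ≈ 1.4957

1.4957


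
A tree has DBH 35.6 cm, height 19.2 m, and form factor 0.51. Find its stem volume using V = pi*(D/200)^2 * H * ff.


(D/200)^2 = (35.6/200)^2 = 0.178^2 = 0.031684
BA = 3.141593 * 0.031684 = 0.0995382 m^2
V = 0.0995382 * 19.2 * 0.51 = 0.974678 ≈ 0.975 m^3

0.975 m^3


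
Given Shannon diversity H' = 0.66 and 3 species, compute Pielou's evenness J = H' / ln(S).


ln(3) = 1.09861
J = H' / ln(S) = 0.66 / 1.09861 = 0.600759 ≈ 0.6008

0.6008


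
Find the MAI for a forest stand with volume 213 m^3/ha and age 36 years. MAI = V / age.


MAI = 213 / 36 = 5.9167 ≈ 5.92 m^3/ha/yr

5.92 m^3/ha/yr


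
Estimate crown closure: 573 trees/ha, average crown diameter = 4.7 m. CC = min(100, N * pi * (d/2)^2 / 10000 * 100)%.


(d/2)^2 = (4.7/2)^2 = 2.35^2 = 5.5225
Crown area = 3.141593 * 5.5225 = 17.3494 m^2
N * area / 10000 * 100 = 573 * 17.3494 / 10000 * 100 = 99.4121
CC = min(100, 99.4121) = 99.4121 ≈ 99.4%

99.4%


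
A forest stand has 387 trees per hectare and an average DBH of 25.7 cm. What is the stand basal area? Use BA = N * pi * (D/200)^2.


(D/200)^2 = (25.7/200)^2 = 0.1285^2 = 0.01651225
Individual BA = 3.141593 * 0.01651225 = 0.0518748 m^2
Stand BA = 387 * 0.0518748 = 20.0755 ≈ 20.08 m^2/ha

20.08 m^2/ha


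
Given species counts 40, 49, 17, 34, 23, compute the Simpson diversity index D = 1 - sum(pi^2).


Total N = 40 + 49 + 17 + 34 + 23 = 163
Per-species terms:
  p = 40/163 = 0.245399; p^2 = 0.245399^2 = 0.060221
  p = 49/163 = 0.300613; p^2 = 0.300613^2 = 0.090368
  p = 17/163 = 0.104294; p^2 = 0.104294^2 = 0.010877
  p = 34/163 = 0.208589; p^2 = 0.208589^2 = 0.043509
  p = 23/163 = 0.141104; p^2 = 0.141104^2 = 0.019910
sum(p^2) = 0.060221 + 0.090368 + 0.010877 + 0.043509 + 0.019910 = 0.224885
D = 1 - 0.224885 = 0.775115 ≈ 0.7751

0.7751


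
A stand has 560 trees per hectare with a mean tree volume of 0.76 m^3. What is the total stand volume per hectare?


V_stand = 560 * 0.76 = 425.6 m^3/ha

425.6 m^3/ha


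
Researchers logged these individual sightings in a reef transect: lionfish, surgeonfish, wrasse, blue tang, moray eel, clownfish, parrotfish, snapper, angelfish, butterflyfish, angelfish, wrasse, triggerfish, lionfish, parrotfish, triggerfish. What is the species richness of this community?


Total individuals logged = 16
Distinct species (count of individuals): lionfish (2), surgeonfish (1), wrasse (2), blue tang (1), moray eel (1), clownfish (1), parrotfish (2), snapper (1), angelfish (2), butterflyfish (1), triggerfish (2)
Species richness = number of distinct species = 11

11


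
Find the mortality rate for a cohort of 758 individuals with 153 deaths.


Mortality rate = 153 / 758 = 0.201847 ≈ 0.2018

0.2018


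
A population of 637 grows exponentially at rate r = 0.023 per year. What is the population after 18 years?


r*t = 0.023 * 18 = 0.414
exp(0.414) = 1.51286
N = 637 * 1.51286 = 963.692 ≈ 964

964


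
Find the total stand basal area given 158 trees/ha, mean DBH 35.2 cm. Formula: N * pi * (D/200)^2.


(D/200)^2 = (35.2/200)^2 = 0.176^2 = 0.030976
Individual BA = 3.141593 * 0.030976 = 0.0973140 m^2
Stand BA = 158 * 0.0973140 = 15.3756 ≈ 15.38 m^2/ha

15.38 m^2/ha


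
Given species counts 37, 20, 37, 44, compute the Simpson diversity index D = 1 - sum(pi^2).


Total N = 37 + 20 + 37 + 44 = 138
Per-species terms:
  p = 37/138 = 0.268116; p^2 = 0.268116^2 = 0.071886
  p = 20/138 = 0.144928; p^2 = 0.144928^2 = 0.021004
  p = 37/138 = 0.268116; p^2 = 0.268116^2 = 0.071886
  p = 44/138 = 0.318841; p^2 = 0.318841^2 = 0.101660
sum(p^2) = 0.071886 + 0.021004 + 0.071886 + 0.101660 = 0.266436
D = 1 - 0.266436 = 0.733564 ≈ 0.7336

0.7336


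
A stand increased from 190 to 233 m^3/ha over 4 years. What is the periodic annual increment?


PAI = (V2 - V1) / period = (233 - 190) / 4 = 43 / 4 = 10.75 m^3/ha/yr

10.75 m^3/ha/yr


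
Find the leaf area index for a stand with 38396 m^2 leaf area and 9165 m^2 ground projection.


LAI = 38396 / 9165 = 4.1894 ≈ 4.19

4.19


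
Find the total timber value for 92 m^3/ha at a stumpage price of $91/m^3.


Value = 92 * 91 = $8372/ha

$8372/ha


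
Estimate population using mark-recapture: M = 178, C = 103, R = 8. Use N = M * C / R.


N = M * C / R = 178 * 103 / 8 = 18334 / 8 = 2291.75 ≈ 2292

2292 individuals


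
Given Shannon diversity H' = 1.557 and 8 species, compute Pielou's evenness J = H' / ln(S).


ln(8) = 2.07944
J = H' / ln(S) = 1.557 / 2.07944 = 0.748759 ≈ 0.7488

0.7488


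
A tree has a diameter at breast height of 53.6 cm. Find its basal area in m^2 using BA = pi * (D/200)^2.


D/200 = 53.6/200 = 0.268 m
(D/200)^2 = 0.268^2 = 0.071824
BA = 3.141593 * 0.071824 = 0.225642 ≈ 0.2256 m^2

0.2256 m^2


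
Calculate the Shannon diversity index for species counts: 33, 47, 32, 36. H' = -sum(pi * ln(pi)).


Total N = 33 + 47 + 32 + 36 = 148
Per-species terms:
  p = 33/148 = 0.222973; ln(p) = -1.500705; p*ln(p) = 0.222973 * (-1.500705) = -0.334617
  p = 47/148 = 0.317568; ln(p) = -1.147063; p*ln(p) = 0.317568 * (-1.147063) = -0.364271
  p = 32/148 = 0.216216; ln(p) = -1.531477; p*ln(p) = 0.216216 * (-1.531477) = -0.331130
  p = 36/148 = 0.243243; ln(p) = -1.413694; p*ln(p) = 0.243243 * (-1.413694) = -0.343871
sum(p*ln(p)) = (-0.334617) + (-0.364271) + (-0.331130) + (-0.343871) = -1.373889
H' = -(-1.373889) = 1.373889 ≈ 1.3739

1.3739


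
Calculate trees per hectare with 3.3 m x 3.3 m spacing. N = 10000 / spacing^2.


N = 10000 / 3.3^2 = 10000 / 10.89 = 918.274 ≈ 918 trees/ha

918 trees/ha


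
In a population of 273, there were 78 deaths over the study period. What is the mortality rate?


Mortality rate = 78 / 273 = 0.285714 ≈ 0.2857

0.2857


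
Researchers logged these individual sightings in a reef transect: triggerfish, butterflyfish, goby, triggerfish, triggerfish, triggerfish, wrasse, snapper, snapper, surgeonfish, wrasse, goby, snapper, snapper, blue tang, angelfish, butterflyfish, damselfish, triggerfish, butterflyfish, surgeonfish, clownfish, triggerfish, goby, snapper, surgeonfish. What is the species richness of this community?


Total individuals logged = 26
Distinct species (count of individuals): triggerfish (6), butterflyfish (3), goby (3), wrasse (2), snapper (5), surgeonfish (3), blue tang (1), angelfish (1), damselfish (1), clownfish (1)
Species richness = number of distinct species = 10

10


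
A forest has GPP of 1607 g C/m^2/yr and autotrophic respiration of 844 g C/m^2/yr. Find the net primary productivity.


NPP = GPP - Ra = 1607 - 844 = 763 g C/m^2/yr

763 g C/m^2/yr


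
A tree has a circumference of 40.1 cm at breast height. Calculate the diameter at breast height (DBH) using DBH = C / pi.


DBH = C / pi = 40.1 / 3.141593 = 12.7642 ≈ 12.76 cm

12.76 cm


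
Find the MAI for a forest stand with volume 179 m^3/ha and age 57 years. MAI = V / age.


MAI = 179 / 57 = 3.1404 ≈ 3.14 m^3/ha/yr

3.14 m^3/ha/yr


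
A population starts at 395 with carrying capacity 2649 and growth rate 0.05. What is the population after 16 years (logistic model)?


(K - N0)/N0 = (2649 - 395)/395 = 2254/395 = 5.70633
r*t = 0.05 * 16 = 0.8; exp(-0.8) = 0.449329
5.70633 * 0.449329 = 2.56402
1 + 2.56402 = 3.56402
N = 2649 / 3.56402 = 743.262 ≈ 743

743


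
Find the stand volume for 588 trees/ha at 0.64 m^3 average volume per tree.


V_stand = 588 * 0.64 = 376.32 ≈ 376.3 m^3/ha

376.3 m^3/ha


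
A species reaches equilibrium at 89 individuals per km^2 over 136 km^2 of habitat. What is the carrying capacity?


K = 89 * 136 = 12104 individuals

12104 individuals


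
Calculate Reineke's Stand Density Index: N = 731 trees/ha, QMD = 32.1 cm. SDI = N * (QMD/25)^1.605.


QMD/25 = 32.1/25 = 1.284
(1.284)^1.605 = exp(1.605 * ln(1.284)) = exp(1.605 * 0.249980) = exp(0.401218) = 1.49364
SDI = 731 * 1.49364 = 1091.85 ≈ 1092

1092


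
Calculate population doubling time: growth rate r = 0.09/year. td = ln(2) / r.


td = ln(2) / 0.09 = 0.693147 / 0.09 = 7.70163 ≈ 7.7 years

7.7 years


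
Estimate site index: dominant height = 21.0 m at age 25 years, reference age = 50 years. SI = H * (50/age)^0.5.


50/25 = 2.00000
(2.00000)^0.5 = 1.41421
SI = 21.0 * 1.41421 = 29.6984 ≈ 29.7 m

29.7 m


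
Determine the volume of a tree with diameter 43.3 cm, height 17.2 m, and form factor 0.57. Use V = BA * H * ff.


(D/200)^2 = (43.3/200)^2 = 0.2165^2 = 0.04687225
BA = 3.141593 * 0.04687225 = 0.147254 m^2
V = 0.147254 * 17.2 * 0.57 = 1.44368 ≈ 1.444 m^3

1.444 m^3


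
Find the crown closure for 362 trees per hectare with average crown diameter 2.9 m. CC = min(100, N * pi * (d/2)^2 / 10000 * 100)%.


(d/2)^2 = (2.9/2)^2 = 1.45^2 = 2.1025
Crown area = 3.141593 * 2.1025 = 6.60520 m^2
N * area / 10000 * 100 = 362 * 6.60520 / 10000 * 100 = 23.9108
CC = min(100, 23.9108) = 23.9108 ≈ 23.9%

23.9%


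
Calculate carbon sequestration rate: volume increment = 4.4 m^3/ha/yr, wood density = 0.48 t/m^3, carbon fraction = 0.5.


C = 4.4 * 0.48 * 0.5 = 1.056 ≈ 1.06 t C/ha/yr

1.06 t C/ha/yr


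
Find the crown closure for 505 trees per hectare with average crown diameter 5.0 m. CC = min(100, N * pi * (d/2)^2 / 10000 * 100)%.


(d/2)^2 = (5.0/2)^2 = 2.5^2 = 6.25
Crown area = 3.141593 * 6.25 = 19.6350 m^2
N * area / 10000 * 100 = 505 * 19.6350 / 10000 * 100 = 99.1568
CC = min(100, 99.1568) = 99.1568 ≈ 99.2%

99.2%


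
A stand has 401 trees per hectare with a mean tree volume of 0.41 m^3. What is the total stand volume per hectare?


V_stand = 401 * 0.41 = 164.41 ≈ 164.4 m^3/ha

164.4 m^3/ha


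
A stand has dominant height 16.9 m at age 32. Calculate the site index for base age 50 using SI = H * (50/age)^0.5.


50/32 = 1.56250
(1.56250)^0.5 = 1.25000
SI = 16.9 * 1.25000 = 21.1250 ≈ 21.1 m

21.1 m


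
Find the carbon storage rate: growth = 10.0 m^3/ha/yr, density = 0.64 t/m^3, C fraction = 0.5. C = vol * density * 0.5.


C = 10.0 * 0.64 * 0.5 = 3.20 t C/ha/yr

3.20 t C/ha/yr


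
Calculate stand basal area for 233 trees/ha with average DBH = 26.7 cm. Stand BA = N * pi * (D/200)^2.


(D/200)^2 = (26.7/200)^2 = 0.1335^2 = 0.01782225
Individual BA = 3.141593 * 0.01782225 = 0.0559903 m^2
Stand BA = 233 * 0.0559903 = 13.0457 ≈ 13.05 m^2/ha

13.05 m^2/ha


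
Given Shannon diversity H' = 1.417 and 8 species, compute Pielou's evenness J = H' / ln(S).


ln(8) = 2.07944
J = H' / ln(S) = 1.417 / 2.07944 = 0.681433 ≈ 0.6814

0.6814


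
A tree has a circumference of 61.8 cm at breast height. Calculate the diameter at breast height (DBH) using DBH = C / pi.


DBH = C / pi = 61.8 / 3.141593 = 19.6715 ≈ 19.67 cm

19.67 cm


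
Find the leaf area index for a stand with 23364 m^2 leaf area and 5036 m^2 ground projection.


LAI = 23364 / 5036 = 4.6394 ≈ 4.64

4.64


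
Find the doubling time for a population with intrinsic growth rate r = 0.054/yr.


td = ln(2) / 0.054 = 0.693147 / 0.054 = 12.8361 ≈ 12.8 years

12.8 years


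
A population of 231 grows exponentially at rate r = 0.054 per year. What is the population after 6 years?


r*t = 0.054 * 6 = 0.324
exp(0.324) = 1.38265
N = 231 * 1.38265 = 319.392 ≈ 319

319


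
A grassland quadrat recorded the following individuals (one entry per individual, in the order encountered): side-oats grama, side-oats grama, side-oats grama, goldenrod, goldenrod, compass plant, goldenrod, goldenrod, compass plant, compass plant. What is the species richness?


Total individuals logged = 10
Distinct species (count of individuals): side-oats grama (3), goldenrod (4), compass plant (3)
Species richness = number of distinct species = 3

3


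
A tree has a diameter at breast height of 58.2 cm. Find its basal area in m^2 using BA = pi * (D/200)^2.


D/200 = 58.2/200 = 0.291 m
(D/200)^2 = 0.291^2 = 0.084681
BA = 3.141593 * 0.084681 = 0.266033 ≈ 0.2660 m^2

0.2660 m^2


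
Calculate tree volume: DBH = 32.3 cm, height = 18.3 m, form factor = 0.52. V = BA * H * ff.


(D/200)^2 = (32.3/200)^2 = 0.1615^2 = 0.02608225
BA = 3.141593 * 0.02608225 = 0.0819398 m^2
V = 0.0819398 * 18.3 * 0.52 = 0.779739 ≈ 0.780 m^3

0.780 m^3


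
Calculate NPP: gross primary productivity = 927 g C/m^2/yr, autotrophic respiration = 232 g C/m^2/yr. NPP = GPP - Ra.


NPP = GPP - Ra = 927 - 232 = 695 g C/m^2/yr

695 g C/m^2/yr


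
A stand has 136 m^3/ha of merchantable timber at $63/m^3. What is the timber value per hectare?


Value = 136 * 63 = $8568/ha

$8568/ha


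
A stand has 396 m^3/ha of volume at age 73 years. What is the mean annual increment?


MAI = 396 / 73 = 5.4247 ≈ 5.42 m^3/ha/yr

5.42 m^3/ha/yr


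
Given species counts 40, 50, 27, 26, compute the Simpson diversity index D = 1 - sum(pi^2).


Total N = 40 + 50 + 27 + 26 = 143
Per-species terms:
  p = 40/143 = 0.279720; p^2 = 0.279720^2 = 0.078243
  p = 50/143 = 0.349650; p^2 = 0.349650^2 = 0.122255
  p = 27/143 = 0.188811; p^2 = 0.188811^2 = 0.035650
  p = 26/143 = 0.181818; p^2 = 0.181818^2 = 0.033058
sum(p^2) = 0.078243 + 0.122255 + 0.035650 + 0.033058 = 0.269206
D = 1 - 0.269206 = 0.730794 ≈ 0.7308

0.7308


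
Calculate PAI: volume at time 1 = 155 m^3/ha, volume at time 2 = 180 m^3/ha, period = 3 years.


PAI = (V2 - V1) / period = (180 - 155) / 3 = 25 / 3 = 8.3333 ≈ 8.33 m^3/ha/yr

8.33 m^3/ha/yr


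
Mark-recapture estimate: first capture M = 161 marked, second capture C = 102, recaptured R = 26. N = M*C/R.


N = M * C / R = 161 * 102 / 26 = 16422 / 26 = 631.62 ≈ 632

632 individuals


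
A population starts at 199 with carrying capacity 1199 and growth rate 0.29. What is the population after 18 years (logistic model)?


(K - N0)/N0 = (1199 - 199)/199 = 1000/199 = 5.02513
r*t = 0.29 * 18 = 5.22; exp(-5.22) = 0.00540733
5.02513 * 0.00540733 = 0.0271725
1 + 0.0271725 = 1.02717
N = 1199 / 1.02717 = 1167.28 ≈ 1167

1167


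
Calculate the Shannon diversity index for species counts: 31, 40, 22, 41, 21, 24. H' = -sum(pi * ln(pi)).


Total N = 31 + 40 + 22 + 41 + 21 + 24 = 179
Per-species terms:
  p = 31/179 = 0.173184; ln(p) = -1.753401; p*ln(p) = 0.173184 * (-1.753401) = -0.303661
  p = 40/179 = 0.223464; ln(p) = -1.498505; p*ln(p) = 0.223464 * (-1.498505) = -0.334862
  p = 22/179 = 0.122905; ln(p) = -2.096344; p*ln(p) = 0.122905 * (-2.096344) = -0.257651
  p = 41/179 = 0.229050; ln(p) = -1.473815; p*ln(p) = 0.229050 * (-1.473815) = -0.337577
  p = 21/179 = 0.117318; ln(p) = -2.142867; p*ln(p) = 0.117318 * (-2.142867) = -0.251397
  p = 24/179 = 0.134078; ln(p) = -2.009334; p*ln(p) = 0.134078 * (-2.009334) = -0.269407
sum(p*ln(p)) = (-0.303661) + (-0.334862) + (-0.257651) + (-0.337577) + (-0.251397) + (-0.269407) = -1.754555
H' = -(-1.754555) = 1.754555 ≈ 1.7546

1.7546


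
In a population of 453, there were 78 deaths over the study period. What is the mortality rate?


Mortality rate = 78 / 453 = 0.172185 ≈ 0.1722

0.1722


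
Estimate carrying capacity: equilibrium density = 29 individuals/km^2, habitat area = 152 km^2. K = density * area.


K = 29 * 152 = 4408 individuals

4408 individuals


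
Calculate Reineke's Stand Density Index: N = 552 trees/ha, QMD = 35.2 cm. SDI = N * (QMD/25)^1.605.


QMD/25 = 35.2/25 = 1.408
(1.408)^1.605 = exp(1.605 * ln(1.408)) = exp(1.605 * 0.342170) = exp(0.549183) = 1.73184
SDI = 552 * 1.73184 = 955.976 ≈ 956

956


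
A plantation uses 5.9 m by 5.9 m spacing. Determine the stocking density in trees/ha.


N = 10000 / 5.9^2 = 10000 / 34.81 = 287.274 ≈ 287 trees/ha

287 trees/ha


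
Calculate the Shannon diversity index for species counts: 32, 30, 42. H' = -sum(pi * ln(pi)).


Total N = 32 + 30 + 42 = 104
Per-species terms:
  p = 32/104 = 0.307692; ln(p) = -1.178656; p*ln(p) = 0.307692 * (-1.178656) = -0.362663
  p = 30/104 = 0.288462; ln(p) = -1.243192; p*ln(p) = 0.288462 * (-1.243192) = -0.358614
  p = 42/104 = 0.403846; ln(p) = -0.906722; p*ln(p) = 0.403846 * (-0.906722) = -0.366176
sum(p*ln(p)) = (-0.362663) + (-0.358614) + (-0.366176) = -1.087453
H' = -(-1.087453) = 1.087453 ≈ 1.0875

1.0875


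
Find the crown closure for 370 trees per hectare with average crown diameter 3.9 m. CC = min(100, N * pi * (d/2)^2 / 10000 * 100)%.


(d/2)^2 = (3.9/2)^2 = 1.95^2 = 3.8025
Crown area = 3.141593 * 3.8025 = 11.9459 m^2
N * area / 10000 * 100 = 370 * 11.9459 / 10000 * 100 = 44.1998
CC = min(100, 44.1998) = 44.1998 ≈ 44.2%

44.2%


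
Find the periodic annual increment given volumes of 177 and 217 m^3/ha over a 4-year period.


PAI = (V2 - V1) / period = (217 - 177) / 4 = 40 / 4 = 10.00 m^3/ha/yr

10.00 m^3/ha/yr


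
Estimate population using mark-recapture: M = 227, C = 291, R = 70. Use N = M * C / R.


N = M * C / R = 227 * 291 / 70 = 66057 / 70 = 943.67 ≈ 944

944 individuals


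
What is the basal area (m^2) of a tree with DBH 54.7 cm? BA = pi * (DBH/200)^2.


D/200 = 54.7/200 = 0.2735 m
(D/200)^2 = 0.2735^2 = 0.07480225
BA = 3.141593 * 0.07480225 = 0.234998 ≈ 0.2350 m^2

0.2350 m^2


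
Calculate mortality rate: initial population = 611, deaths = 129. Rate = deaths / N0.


Mortality rate = 129 / 611 = 0.211129 ≈ 0.2111

0.2111


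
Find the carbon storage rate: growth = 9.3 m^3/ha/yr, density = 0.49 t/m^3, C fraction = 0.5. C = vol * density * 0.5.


C = 9.3 * 0.49 * 0.5 = 2.2785 ≈ 2.28 t C/ha/yr

2.28 t C/ha/yr


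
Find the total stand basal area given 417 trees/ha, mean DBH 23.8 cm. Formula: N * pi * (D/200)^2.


(D/200)^2 = (23.8/200)^2 = 0.119^2 = 0.014161
Individual BA = 3.141593 * 0.014161 = 0.0444881 m^2
Stand BA = 417 * 0.0444881 = 18.5515 ≈ 18.55 m^2/ha

18.55 m^2/ha


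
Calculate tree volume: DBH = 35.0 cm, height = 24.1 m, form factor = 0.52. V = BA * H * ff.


(D/200)^2 = (35.0/200)^2 = 0.175^2 = 0.030625
BA = 3.141593 * 0.030625 = 0.0962113 m^2
V = 0.0962113 * 24.1 * 0.52 = 1.20572 ≈ 1.206 m^3

1.206 m^3


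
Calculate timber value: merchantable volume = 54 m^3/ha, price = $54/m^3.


Value = 54 * 54 = $2916/ha

$2916/ha


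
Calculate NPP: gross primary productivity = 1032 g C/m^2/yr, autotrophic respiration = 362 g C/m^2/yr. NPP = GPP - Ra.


NPP = GPP - Ra = 1032 - 362 = 670 g C/m^2/yr

670 g C/m^2/yr


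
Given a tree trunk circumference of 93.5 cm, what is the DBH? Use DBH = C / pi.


DBH = C / pi = 93.5 / 3.141593 = 29.7620 ≈ 29.76 cm

29.76 cm


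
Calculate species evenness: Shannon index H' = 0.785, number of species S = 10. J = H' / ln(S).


ln(10) = 2.30259
J = H' / ln(S) = 0.785 / 2.30259 = 0.340920 ≈ 0.3409

0.3409


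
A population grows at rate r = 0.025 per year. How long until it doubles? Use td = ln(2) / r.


td = ln(2) / 0.025 = 0.693147 / 0.025 = 27.7259 ≈ 27.7 years

27.7 years


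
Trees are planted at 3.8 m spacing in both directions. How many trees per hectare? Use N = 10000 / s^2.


N = 10000 / 3.8^2 = 10000 / 14.44 = 692.521 ≈ 693 trees/ha

693 trees/ha


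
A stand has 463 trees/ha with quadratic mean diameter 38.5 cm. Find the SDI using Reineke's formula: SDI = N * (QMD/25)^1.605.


QMD/25 = 38.5/25 = 1.54
(1.54)^1.605 = exp(1.605 * ln(1.54)) = exp(1.605 * 0.431782) = exp(0.693010) = 1.99973
SDI = 463 * 1.99973 = 925.875 ≈ 926

926


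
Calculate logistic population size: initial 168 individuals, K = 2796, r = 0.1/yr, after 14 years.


(K - N0)/N0 = (2796 - 168)/168 = 2628/168 = 15.6429
r*t = 0.1 * 14 = 1.4; exp(-1.4) = 0.246597
15.6429 * 0.246597 = 3.85749
1 + 3.85749 = 4.85749
N = 2796 / 4.85749 = 575.606 ≈ 576

576


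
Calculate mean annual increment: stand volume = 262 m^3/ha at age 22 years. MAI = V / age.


MAI = 262 / 22 = 11.9091 ≈ 11.91 m^3/ha/yr

11.91 m^3/ha/yr


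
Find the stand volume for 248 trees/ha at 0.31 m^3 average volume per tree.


V_stand = 248 * 0.31 = 76.88 ≈ 76.9 m^3/ha

76.9 m^3/ha


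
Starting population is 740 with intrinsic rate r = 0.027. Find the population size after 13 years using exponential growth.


r*t = 0.027 * 13 = 0.351
exp(0.351) = 1.42049
N = 740 * 1.42049 = 1051.16 ≈ 1051

1051


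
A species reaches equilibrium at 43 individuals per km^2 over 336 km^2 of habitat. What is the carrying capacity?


K = 43 * 336 = 14448 individuals

14448 individuals


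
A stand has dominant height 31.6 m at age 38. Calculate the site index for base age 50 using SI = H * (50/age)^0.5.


50/38 = 1.31579
(1.31579)^0.5 = 1.14708
SI = 31.6 * 1.14708 = 36.2477 ≈ 36.2 m

36.2 m


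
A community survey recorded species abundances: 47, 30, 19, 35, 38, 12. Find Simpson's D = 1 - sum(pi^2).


Total N = 47 + 30 + 19 + 35 + 38 + 12 = 181
Per-species terms:
  p = 47/181 = 0.259669; p^2 = 0.259669^2 = 0.067428
  p = 30/181 = 0.165746; p^2 = 0.165746^2 = 0.027472
  p = 19/181 = 0.104972; p^2 = 0.104972^2 = 0.011019
  p = 35/181 = 0.193370; p^2 = 0.193370^2 = 0.037392
  p = 38/181 = 0.209945; p^2 = 0.209945^2 = 0.044077
  p = 12/181 = 0.066298; p^2 = 0.066298^2 = 0.004395
sum(p^2) = 0.067428 + 0.027472 + 0.011019 + 0.037392 + 0.044077 + 0.004395 = 0.191783
D = 1 - 0.191783 = 0.808217 ≈ 0.8082

0.8082


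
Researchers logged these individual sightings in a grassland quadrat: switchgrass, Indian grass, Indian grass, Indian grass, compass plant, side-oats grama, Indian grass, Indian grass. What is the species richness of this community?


Total individuals logged = 8
Distinct species (count of individuals): switchgrass (1), Indian grass (5), compass plant (1), side-oats grama (1)
Species richness = number of distinct species = 4

4


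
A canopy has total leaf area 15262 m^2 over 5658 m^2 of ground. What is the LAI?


LAI = 15262 / 5658 = 2.6974 ≈ 2.70

2.70


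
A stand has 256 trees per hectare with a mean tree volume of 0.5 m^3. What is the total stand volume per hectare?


V_stand = 256 * 0.5 = 128.0 m^3/ha

128.0 m^3/ha


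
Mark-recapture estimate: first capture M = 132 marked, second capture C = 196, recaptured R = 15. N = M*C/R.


N = M * C / R = 132 * 196 / 15 = 25872 / 15 = 1724.80 ≈ 1725

1725 individuals


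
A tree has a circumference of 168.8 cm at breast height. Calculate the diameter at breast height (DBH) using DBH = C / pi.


DBH = C / pi = 168.8 / 3.141593 = 53.7307 ≈ 53.73 cm

53.73 cm


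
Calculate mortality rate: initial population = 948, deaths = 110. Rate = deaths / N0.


Mortality rate = 110 / 948 = 0.116034 ≈ 0.1160

0.1160


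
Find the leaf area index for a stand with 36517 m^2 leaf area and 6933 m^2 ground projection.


LAI = 36517 / 6933 = 5.2671 ≈ 5.27

5.27


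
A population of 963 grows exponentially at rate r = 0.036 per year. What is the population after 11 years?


r*t = 0.036 * 11 = 0.396
exp(0.396) = 1.48587
N = 963 * 1.48587 = 1430.89 ≈ 1431

1431


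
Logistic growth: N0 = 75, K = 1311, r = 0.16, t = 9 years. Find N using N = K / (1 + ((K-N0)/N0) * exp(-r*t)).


(K - N0)/N0 = (1311 - 75)/75 = 1236/75 = 16.4800
r*t = 0.16 * 9 = 1.44; exp(-1.44) = 0.236928
16.4800 * 0.236928 = 3.90457
1 + 3.90457 = 4.90457
N = 1311 / 4.90457 = 267.302 ≈ 267

267


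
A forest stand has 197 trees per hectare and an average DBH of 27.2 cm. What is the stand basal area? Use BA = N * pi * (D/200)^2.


(D/200)^2 = (27.2/200)^2 = 0.136^2 = 0.018496
Individual BA = 3.141593 * 0.018496 = 0.0581069 m^2
Stand BA = 197 * 0.0581069 = 11.4471 ≈ 11.45 m^2/ha

11.45 m^2/ha


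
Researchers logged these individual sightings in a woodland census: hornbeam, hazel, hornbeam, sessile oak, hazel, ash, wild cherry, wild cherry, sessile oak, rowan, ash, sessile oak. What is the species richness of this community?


Total individuals logged = 12
Distinct species (count of individuals): hornbeam (2), hazel (2), sessile oak (3), ash (2), wild cherry (2), rowan (1)
Species richness = number of distinct species = 6

6


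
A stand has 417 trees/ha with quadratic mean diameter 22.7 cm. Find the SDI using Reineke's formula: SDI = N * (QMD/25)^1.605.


QMD/25 = 22.7/25 = 0.908
(0.908)^1.605 = exp(1.605 * ln(0.908)) = exp(1.605 * (-0.0965109)) = exp(-0.154900) = 0.856501
SDI = 417 * 0.856501 = 357.161 ≈ 357

357


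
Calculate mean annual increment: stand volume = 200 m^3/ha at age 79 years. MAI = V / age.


MAI = 200 / 79 = 2.5316 ≈ 2.53 m^3/ha/yr

2.53 m^3/ha/yr


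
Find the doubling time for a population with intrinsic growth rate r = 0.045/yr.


td = ln(2) / 0.045 = 0.693147 / 0.045 = 15.4033 ≈ 15.4 years

15.4 years


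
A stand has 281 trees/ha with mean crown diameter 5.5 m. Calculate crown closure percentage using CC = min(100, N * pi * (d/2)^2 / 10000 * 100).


(d/2)^2 = (5.5/2)^2 = 2.75^2 = 7.5625
Crown area = 3.141593 * 7.5625 = 23.7583 m^2
N * area / 10000 * 100 = 281 * 23.7583 / 10000 * 100 = 66.7608
CC = min(100, 66.7608) = 66.7608 ≈ 66.8%

66.8%


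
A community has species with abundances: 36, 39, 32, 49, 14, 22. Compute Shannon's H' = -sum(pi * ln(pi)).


Total N = 36 + 39 + 32 + 49 + 14 + 22 = 192
Per-species terms:
  p = 36/192 = 0.187500; ln(p) = -1.673976; p*ln(p) = 0.187500 * (-1.673976) = -0.313871
  p = 39/192 = 0.203125; ln(p) = -1.593934; p*ln(p) = 0.203125 * (-1.593934) = -0.323768
  p = 32/192 = 0.166667; ln(p) = -1.791757; p*ln(p) = 0.166667 * (-1.791757) = -0.298627
  p = 49/192 = 0.255208; ln(p) = -1.365676; p*ln(p) = 0.255208 * (-1.365676) = -0.348531
  p = 14/192 = 0.072917; ln(p) = -2.618433; p*ln(p) = 0.072917 * (-2.618433) = -0.190928
  p = 22/192 = 0.114583; ln(p) = -2.166456; p*ln(p) = 0.114583 * (-2.166456) = -0.248239
sum(p*ln(p)) = (-0.313871) + (-0.323768) + (-0.298627) + (-0.348531) + (-0.190928) + (-0.248239) = -1.723964
H' = -(-1.723964) = 1.723964 ≈ 1.7240

1.7240


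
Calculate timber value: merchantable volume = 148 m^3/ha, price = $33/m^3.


Value = 148 * 33 = $4884/ha

$4884/ha


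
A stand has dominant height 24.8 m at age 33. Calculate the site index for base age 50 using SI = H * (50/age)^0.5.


50/33 = 1.51515
(1.51515)^0.5 = 1.23091
SI = 24.8 * 1.23091 = 30.5266 ≈ 30.5 m

30.5 m


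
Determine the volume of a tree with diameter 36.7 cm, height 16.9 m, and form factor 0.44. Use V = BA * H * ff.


(D/200)^2 = (36.7/200)^2 = 0.1835^2 = 0.03367225
BA = 3.141593 * 0.03367225 = 0.105785 m^2
V = 0.105785 * 16.9 * 0.44 = 0.786617 ≈ 0.787 m^3

0.787 m^3


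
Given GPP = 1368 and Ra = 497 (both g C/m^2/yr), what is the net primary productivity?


NPP = GPP - Ra = 1368 - 497 = 871 g C/m^2/yr

871 g C/m^2/yr


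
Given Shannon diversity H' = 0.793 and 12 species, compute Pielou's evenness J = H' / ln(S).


ln(12) = 2.48491
J = H' / ln(S) = 0.793 / 2.48491 = 0.319126 ≈ 0.3191

0.3191


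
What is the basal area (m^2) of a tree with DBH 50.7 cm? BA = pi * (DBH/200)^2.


D/200 = 50.7/200 = 0.2535 m
(D/200)^2 = 0.2535^2 = 0.06426225
BA = 3.141593 * 0.06426225 = 0.201886 ≈ 0.2019 m^2

0.2019 m^2


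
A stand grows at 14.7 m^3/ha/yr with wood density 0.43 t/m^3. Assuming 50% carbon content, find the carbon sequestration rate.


C = 14.7 * 0.43 * 0.5 = 3.1605 ≈ 3.16 t C/ha/yr

3.16 t C/ha/yr


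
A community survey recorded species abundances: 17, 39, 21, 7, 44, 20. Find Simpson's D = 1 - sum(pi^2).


Total N = 17 + 39 + 21 + 7 + 44 + 20 = 148
Per-species terms:
  p = 17/148 = 0.114865; p^2 = 0.114865^2 = 0.013194
  p = 39/148 = 0.263514; p^2 = 0.263514^2 = 0.069440
  p = 21/148 = 0.141892; p^2 = 0.141892^2 = 0.020133
  p = 7/148 = 0.047297; p^2 = 0.047297^2 = 0.002237
  p = 44/148 = 0.297297; p^2 = 0.297297^2 = 0.088386
  p = 20/148 = 0.135135; p^2 = 0.135135^2 = 0.018261
sum(p^2) = 0.013194 + 0.069440 + 0.020133 + 0.002237 + 0.088386 + 0.018261 = 0.211651
D = 1 - 0.211651 = 0.788349 ≈ 0.7883

0.7883


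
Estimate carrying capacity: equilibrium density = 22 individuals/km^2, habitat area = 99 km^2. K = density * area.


K = 22 * 99 = 2178 individuals

2178 individuals


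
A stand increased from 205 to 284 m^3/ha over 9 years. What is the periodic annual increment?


PAI = (V2 - V1) / period = (284 - 205) / 9 = 79 / 9 = 8.7778 ≈ 8.78 m^3/ha/yr

8.78 m^3/ha/yr


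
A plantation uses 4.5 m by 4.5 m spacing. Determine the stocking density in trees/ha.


N = 10000 / 4.5^2 = 10000 / 20.25 = 493.827 ≈ 494 trees/ha

494 trees/ha


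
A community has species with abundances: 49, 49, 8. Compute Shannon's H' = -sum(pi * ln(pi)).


Total N = 49 + 49 + 8 = 106
Per-species terms:
  p = 49/106 = 0.462264; ln(p) = -0.771619; p*ln(p) = 0.462264 * (-0.771619) = -0.356692
  p = 49/106 = 0.462264; ln(p) = -0.771619; p*ln(p) = 0.462264 * (-0.771619) = -0.356692
  p = 8/106 = 0.075472; ln(p) = -2.583994; p*ln(p) = 0.075472 * (-2.583994) = -0.195019
sum(p*ln(p)) = (-0.356692) + (-0.356692) + (-0.195019) = -0.908403
H' = -(-0.908403) = 0.908403 ≈ 0.9084

0.9084


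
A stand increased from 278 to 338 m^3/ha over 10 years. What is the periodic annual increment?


PAI = (V2 - V1) / period = (338 - 278) / 10 = 60 / 10 = 6.00 m^3/ha/yr

6.00 m^3/ha/yr


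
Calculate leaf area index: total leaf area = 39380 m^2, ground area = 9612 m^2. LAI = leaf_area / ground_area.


LAI = 39380 / 9612 = 4.0970 ≈ 4.10

4.10


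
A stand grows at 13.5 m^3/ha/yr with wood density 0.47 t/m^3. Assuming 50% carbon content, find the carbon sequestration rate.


C = 13.5 * 0.47 * 0.5 = 3.1725 ≈ 3.17 t C/ha/yr

3.17 t C/ha/yr


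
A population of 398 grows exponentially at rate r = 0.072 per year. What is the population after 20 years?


r*t = 0.072 * 20 = 1.44
exp(1.44) = 4.22070
N = 398 * 4.22070 = 1679.84 ≈ 1680

1680


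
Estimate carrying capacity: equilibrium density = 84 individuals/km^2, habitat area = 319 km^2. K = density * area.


K = 84 * 319 = 26796 individuals

26796 individuals


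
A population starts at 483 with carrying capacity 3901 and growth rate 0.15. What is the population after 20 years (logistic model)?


(K - N0)/N0 = (3901 - 483)/483 = 3418/483 = 7.07660
r*t = 0.15 * 20 = 3; exp(-3) = 0.0497871
7.07660 * 0.0497871 = 0.352323
1 + 0.352323 = 1.35232
N = 3901 / 1.35232 = 2884.67 ≈ 2885

2885


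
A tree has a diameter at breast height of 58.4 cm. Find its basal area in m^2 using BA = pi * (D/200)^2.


D/200 = 58.4/200 = 0.292 m
(D/200)^2 = 0.292^2 = 0.085264
BA = 3.141593 * 0.085264 = 0.267865 ≈ 0.2679 m^2

0.2679 m^2


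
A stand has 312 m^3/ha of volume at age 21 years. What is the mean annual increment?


MAI = 312 / 21 = 14.8571 ≈ 14.86 m^3/ha/yr

14.86 m^3/ha/yr


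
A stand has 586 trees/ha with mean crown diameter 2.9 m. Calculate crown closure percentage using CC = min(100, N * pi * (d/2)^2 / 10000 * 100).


(d/2)^2 = (2.9/2)^2 = 1.45^2 = 2.1025
Crown area = 3.141593 * 2.1025 = 6.60520 m^2
N * area / 10000 * 100 = 586 * 6.60520 / 10000 * 100 = 38.7065
CC = min(100, 38.7065) = 38.7065 ≈ 38.7%

38.7%


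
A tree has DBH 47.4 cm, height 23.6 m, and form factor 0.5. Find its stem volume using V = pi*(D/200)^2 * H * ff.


(D/200)^2 = (47.4/200)^2 = 0.237^2 = 0.056169
BA = 3.141593 * 0.056169 = 0.176460 m^2
V = 0.176460 * 23.6 * 0.5 = 2.08223 ≈ 2.082 m^3

2.082 m^3


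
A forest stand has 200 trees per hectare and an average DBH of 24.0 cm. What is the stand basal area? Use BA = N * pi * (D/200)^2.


(D/200)^2 = (24.0/200)^2 = 0.12^2 = 0.0144
Individual BA = 3.141593 * 0.0144 = 0.0452389 m^2
Stand BA = 200 * 0.0452389 = 9.04778 ≈ 9.05 m^2/ha

9.05 m^2/ha


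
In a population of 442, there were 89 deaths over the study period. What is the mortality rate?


Mortality rate = 89 / 442 = 0.201357 ≈ 0.2014

0.2014


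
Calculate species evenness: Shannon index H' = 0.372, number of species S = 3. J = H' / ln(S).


ln(3) = 1.09861
J = H' / ln(S) = 0.372 / 1.09861 = 0.338610 ≈ 0.3386

0.3386


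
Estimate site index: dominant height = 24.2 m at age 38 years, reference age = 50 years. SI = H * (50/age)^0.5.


50/38 = 1.31579
(1.31579)^0.5 = 1.14708
SI = 24.2 * 1.14708 = 27.7593 ≈ 27.8 m

27.8 m


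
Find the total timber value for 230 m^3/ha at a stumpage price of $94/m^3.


Value = 230 * 94 = $21620/ha

$21620/ha


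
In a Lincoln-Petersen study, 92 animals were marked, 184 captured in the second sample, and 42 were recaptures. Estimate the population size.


N = M * C / R = 92 * 184 / 42 = 16928 / 42 = 403.05 ≈ 403

403 individuals


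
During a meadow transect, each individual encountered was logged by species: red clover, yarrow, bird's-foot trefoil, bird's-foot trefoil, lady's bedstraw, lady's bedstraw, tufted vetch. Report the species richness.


Total individuals logged = 7
Distinct species (count of individuals): red clover (1), yarrow (1), bird's-foot trefoil (2), lady's bedstraw (2), tufted vetch (1)
Species richness = number of distinct species = 5

5


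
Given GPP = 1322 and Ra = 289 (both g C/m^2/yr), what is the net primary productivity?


NPP = GPP - Ra = 1322 - 289 = 1033 g C/m^2/yr

1033 g C/m^2/yr


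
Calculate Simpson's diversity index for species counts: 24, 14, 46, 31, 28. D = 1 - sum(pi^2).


Total N = 24 + 14 + 46 + 31 + 28 = 143
Per-species terms:
  p = 24/143 = 0.167832; p^2 = 0.167832^2 = 0.028168
  p = 14/143 = 0.097902; p^2 = 0.097902^2 = 0.009585
  p = 46/143 = 0.321678; p^2 = 0.321678^2 = 0.103477
  p = 31/143 = 0.216783; p^2 = 0.216783^2 = 0.046995
  p = 28/143 = 0.195804; p^2 = 0.195804^2 = 0.038339
sum(p^2) = 0.028168 + 0.009585 + 0.103477 + 0.046995 + 0.038339 = 0.226564
D = 1 - 0.226564 = 0.773436 ≈ 0.7734

0.7734


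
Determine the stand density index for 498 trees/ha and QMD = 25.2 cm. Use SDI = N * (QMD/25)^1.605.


QMD/25 = 25.2/25 = 1.008
(1.008)^1.605 = exp(1.605 * ln(1.008)) = exp(1.605 * 0.00796817) = exp(0.0127889) = 1.01287
SDI = 498 * 1.01287 = 504.409 ≈ 504

504


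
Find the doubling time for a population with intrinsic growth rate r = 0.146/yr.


td = ln(2) / 0.146 = 0.693147 / 0.146 = 4.74758 ≈ 4.7 years

4.7 years


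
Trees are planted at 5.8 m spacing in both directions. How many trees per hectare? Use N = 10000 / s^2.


N = 10000 / 5.8^2 = 10000 / 33.64 = 297.265 ≈ 297 trees/ha

297 trees/ha


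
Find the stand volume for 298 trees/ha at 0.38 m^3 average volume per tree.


V_stand = 298 * 0.38 = 113.24 ≈ 113.2 m^3/ha

113.2 m^3/ha


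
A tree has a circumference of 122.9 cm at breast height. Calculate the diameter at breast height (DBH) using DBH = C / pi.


DBH = C / pi = 122.9 / 3.141593 = 39.1203 ≈ 39.12 cm

39.12 cm


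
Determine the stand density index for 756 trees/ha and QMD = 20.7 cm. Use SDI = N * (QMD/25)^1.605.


QMD/25 = 20.7/25 = 0.828
(0.828)^1.605 = exp(1.605 * ln(0.828)) = exp(1.605 * (-0.188742)) = exp(-0.302931) = 0.738650
SDI = 756 * 0.738650 = 558.419 ≈ 558

558
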